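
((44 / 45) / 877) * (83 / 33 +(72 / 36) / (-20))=1594/591975 = 0.00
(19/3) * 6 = 38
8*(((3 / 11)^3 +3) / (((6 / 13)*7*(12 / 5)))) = 87100/27951 = 3.12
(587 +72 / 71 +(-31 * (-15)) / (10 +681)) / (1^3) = 28881574/49061 = 588.69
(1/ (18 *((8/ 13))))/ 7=13/1008 = 0.01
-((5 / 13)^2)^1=-25/169 = -0.15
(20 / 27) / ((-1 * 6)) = -10/81 = -0.12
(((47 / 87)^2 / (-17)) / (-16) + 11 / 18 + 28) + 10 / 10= 20321539/686256 = 29.61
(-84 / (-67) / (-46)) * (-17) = 0.46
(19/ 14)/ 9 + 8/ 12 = 103/126 = 0.82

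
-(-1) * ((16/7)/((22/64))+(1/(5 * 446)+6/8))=2541239/343420 = 7.40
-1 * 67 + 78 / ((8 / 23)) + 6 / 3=637/4 = 159.25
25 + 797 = 822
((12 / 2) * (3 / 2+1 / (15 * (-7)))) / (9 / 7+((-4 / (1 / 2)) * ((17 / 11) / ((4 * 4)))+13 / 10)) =3443/698 = 4.93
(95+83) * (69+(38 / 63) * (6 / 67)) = 12291.61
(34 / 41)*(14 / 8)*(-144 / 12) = -714/41 = -17.41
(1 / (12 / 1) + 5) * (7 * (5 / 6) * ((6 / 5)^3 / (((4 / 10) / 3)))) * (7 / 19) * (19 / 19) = 26901/190 = 141.58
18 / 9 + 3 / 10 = 23/10 = 2.30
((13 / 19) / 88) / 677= 13/1131944 = 0.00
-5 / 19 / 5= -1/19 = -0.05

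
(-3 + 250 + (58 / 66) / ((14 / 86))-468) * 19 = -4096.43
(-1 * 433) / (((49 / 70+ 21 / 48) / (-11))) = 381040/91 = 4187.25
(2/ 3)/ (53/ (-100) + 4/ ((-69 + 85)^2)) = -3200/2469 = -1.30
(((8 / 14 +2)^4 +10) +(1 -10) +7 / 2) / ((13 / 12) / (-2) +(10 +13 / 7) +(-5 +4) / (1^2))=2778732/594419 = 4.67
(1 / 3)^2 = 1/9 = 0.11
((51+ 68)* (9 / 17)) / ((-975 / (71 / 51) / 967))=-480599/5525 = -86.99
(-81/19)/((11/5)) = -405/209 = -1.94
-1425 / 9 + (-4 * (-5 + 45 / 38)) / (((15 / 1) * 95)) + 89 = -375382/5415 = -69.32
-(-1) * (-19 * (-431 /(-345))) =-8189/345 = -23.74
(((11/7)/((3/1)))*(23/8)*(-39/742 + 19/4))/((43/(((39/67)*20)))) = 114638095/59855656 = 1.92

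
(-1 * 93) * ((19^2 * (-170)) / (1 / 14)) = 79903740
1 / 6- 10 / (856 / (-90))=391/321 = 1.22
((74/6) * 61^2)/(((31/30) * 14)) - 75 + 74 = 688168/217 = 3171.28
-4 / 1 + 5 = 1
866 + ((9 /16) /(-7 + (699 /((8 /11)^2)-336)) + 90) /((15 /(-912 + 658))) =-206045878/313135 = -658.01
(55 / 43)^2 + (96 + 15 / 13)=2374612/24037 = 98.79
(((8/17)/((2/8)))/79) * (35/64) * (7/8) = 245/21488 = 0.01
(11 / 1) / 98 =0.11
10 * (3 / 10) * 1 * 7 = 21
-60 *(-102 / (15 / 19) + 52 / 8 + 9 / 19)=139338/19 = 7333.58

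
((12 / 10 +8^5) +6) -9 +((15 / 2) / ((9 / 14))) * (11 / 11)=491668/15 = 32777.87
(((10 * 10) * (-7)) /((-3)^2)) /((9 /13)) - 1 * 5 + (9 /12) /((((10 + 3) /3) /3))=-492073/4212 = -116.83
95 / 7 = 13.57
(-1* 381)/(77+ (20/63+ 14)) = -24003/5753 = -4.17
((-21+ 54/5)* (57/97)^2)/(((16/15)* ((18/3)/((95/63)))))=-1749045/2107616 = -0.83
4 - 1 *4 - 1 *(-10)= 10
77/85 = 0.91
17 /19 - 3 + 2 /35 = -1362/665 = -2.05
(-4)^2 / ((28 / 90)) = 360/7 = 51.43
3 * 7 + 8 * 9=93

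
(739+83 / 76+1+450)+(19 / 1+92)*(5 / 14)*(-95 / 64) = 19275377/17024 = 1132.25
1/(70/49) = 0.70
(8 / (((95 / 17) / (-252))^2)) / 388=36705312/875425 = 41.93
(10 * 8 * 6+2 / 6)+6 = 1459/3 = 486.33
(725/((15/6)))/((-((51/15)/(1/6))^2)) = -3625/5202 = -0.70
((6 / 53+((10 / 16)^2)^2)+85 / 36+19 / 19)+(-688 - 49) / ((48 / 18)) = -532893043/1953792 = -272.75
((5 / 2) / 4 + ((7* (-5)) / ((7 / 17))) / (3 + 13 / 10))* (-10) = 32925/172 = 191.42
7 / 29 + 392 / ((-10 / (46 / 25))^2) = 6123047/453125 = 13.51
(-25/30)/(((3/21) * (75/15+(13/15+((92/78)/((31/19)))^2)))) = -85264725/93390712 = -0.91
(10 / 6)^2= 25/9 = 2.78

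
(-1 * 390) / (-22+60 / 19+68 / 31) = 23.43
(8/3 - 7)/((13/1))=-1/3 = -0.33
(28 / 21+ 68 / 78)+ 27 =1139/39 = 29.21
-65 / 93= -0.70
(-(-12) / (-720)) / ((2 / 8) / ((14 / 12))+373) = -7/156750 = 0.00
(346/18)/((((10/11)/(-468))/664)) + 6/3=-32853382/5 = -6570676.40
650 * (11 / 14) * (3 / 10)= 2145/14 = 153.21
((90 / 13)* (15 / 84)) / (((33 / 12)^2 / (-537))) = -966600/11011 = -87.78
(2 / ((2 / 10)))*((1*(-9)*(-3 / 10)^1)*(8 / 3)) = 72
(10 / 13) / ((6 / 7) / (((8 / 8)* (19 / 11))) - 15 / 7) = -1330/2847 = -0.47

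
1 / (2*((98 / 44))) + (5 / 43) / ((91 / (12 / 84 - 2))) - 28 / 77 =-3280/23177 = -0.14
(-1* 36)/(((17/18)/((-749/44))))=121338/187 = 648.87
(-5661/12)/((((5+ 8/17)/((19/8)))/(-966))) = 197842.06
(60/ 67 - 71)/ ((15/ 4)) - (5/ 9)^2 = -515651/27135 = -19.00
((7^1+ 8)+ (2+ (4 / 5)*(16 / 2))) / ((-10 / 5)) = -117/10 = -11.70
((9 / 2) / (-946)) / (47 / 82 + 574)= -41/4952310 = 0.00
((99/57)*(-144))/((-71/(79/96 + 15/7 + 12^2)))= 137709/266 = 517.70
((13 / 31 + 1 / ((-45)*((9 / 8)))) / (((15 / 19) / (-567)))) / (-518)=95323/172050 = 0.55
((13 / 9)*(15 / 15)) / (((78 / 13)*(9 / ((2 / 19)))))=13/4617 = 0.00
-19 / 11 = -1.73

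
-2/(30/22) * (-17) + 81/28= 11687/420 = 27.83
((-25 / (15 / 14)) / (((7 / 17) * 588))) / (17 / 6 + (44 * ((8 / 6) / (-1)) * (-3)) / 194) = -8245/320019 = -0.03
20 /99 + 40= 3980/99 = 40.20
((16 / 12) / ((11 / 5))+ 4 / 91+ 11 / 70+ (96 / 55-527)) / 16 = -32.78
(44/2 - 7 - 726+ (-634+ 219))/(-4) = 563/2 = 281.50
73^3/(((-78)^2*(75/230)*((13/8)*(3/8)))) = 286316512/889785 = 321.78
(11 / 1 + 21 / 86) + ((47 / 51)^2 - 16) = -873835/223686 = -3.91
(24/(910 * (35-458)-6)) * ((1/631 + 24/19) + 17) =-218976/192291571 = 0.00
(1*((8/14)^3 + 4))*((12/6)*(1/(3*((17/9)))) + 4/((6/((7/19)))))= 832880/332367 = 2.51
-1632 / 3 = -544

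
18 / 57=6/19 = 0.32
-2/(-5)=2/5 = 0.40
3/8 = 0.38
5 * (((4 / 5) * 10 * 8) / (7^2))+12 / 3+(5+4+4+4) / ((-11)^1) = 4843/539 = 8.99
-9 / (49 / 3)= -0.55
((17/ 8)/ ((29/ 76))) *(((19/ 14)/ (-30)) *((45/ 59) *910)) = -1196715/6844 = -174.86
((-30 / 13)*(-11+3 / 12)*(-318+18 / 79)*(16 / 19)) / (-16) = 8096040/19513 = 414.90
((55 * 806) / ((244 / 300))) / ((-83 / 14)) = -46546500/5063 = -9193.46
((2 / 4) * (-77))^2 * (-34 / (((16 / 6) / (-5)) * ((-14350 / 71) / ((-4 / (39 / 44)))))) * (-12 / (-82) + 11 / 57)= 685982759/958170 = 715.93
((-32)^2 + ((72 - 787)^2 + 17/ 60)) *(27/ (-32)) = -276614613/640 = -432210.33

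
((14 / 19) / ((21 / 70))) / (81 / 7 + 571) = 490/116223 = 0.00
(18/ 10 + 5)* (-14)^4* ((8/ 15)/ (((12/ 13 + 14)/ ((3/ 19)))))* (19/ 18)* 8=271677952/21825 = 12448.02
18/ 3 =6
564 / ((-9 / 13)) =-2444/3 = -814.67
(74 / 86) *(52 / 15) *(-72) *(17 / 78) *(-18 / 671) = 1.26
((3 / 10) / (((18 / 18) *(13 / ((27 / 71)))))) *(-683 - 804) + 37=221063/9230 = 23.95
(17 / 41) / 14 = 17/574 = 0.03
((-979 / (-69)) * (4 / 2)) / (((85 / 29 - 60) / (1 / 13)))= -56782/1484535 = -0.04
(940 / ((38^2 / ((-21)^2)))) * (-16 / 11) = -1658160/3971 = -417.57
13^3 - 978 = 1219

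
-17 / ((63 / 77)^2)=-2057/81 = -25.40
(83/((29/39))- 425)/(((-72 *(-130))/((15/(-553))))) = 568/625443 = 0.00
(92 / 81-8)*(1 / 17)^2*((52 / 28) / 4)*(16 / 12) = -7228/491589 = -0.01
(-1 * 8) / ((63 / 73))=-584/63 = -9.27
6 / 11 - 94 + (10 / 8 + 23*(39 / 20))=-5209/110 = -47.35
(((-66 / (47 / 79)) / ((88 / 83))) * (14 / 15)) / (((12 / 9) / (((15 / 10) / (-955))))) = 413091/3590800 = 0.12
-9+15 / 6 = -13/2 = -6.50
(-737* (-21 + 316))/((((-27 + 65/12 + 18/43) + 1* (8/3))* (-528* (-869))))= 169979/6635684 = 0.03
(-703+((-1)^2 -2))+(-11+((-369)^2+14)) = 135460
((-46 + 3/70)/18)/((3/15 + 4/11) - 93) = 35387/1281168 = 0.03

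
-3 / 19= -0.16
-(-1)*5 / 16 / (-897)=-5/14352 = 0.00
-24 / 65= -0.37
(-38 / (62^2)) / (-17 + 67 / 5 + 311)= -95/2954114 = 0.00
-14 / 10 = -1.40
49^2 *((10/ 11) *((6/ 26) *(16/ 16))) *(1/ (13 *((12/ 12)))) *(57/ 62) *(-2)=-4105710/57629 = -71.24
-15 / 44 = -0.34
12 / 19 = 0.63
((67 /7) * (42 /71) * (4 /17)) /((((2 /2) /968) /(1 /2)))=778272/1207 = 644.80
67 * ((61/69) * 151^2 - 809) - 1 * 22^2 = 89414284/69 = 1295859.19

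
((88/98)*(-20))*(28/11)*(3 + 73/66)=-43360/231 = -187.71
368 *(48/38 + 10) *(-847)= -66702944/19 = -3510681.26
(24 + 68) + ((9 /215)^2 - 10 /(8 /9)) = 14930999/184900 = 80.75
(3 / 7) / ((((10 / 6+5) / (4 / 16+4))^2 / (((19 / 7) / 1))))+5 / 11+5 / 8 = 5354827/3449600 = 1.55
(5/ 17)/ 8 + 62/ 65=8757/8840 = 0.99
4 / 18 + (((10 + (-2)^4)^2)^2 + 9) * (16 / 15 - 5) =-16177267/9 = -1797474.11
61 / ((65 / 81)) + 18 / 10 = 5058/65 = 77.82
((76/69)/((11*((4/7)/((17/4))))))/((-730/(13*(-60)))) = 29393/36938 = 0.80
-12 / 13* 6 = -72/13 = -5.54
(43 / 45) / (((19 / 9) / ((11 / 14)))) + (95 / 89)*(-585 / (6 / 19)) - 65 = -120857664/59185 = -2042.03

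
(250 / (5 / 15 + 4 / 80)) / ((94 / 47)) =7500/23 = 326.09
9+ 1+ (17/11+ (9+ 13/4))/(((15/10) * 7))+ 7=8461/462 = 18.31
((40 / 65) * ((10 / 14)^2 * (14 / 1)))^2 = 160000/8281 = 19.32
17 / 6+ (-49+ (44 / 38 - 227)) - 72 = -344.01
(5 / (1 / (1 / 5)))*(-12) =-12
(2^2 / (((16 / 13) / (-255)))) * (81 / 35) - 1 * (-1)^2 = -53731/28 = -1918.96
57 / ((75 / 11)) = 209/25 = 8.36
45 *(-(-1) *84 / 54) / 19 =70/19 = 3.68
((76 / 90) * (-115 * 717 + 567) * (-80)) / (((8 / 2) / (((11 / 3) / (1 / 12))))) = 182555648/3 = 60851882.67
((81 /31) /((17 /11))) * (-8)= -7128/527 = -13.53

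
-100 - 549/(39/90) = -1366.92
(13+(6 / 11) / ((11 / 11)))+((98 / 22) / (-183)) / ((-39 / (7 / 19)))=20205190/1491633 = 13.55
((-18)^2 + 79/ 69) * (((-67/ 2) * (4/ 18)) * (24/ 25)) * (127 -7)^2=-769610240/23 = -33461314.78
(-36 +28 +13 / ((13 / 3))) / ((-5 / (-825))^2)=-136125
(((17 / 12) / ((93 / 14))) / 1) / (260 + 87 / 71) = 497/608778 = 0.00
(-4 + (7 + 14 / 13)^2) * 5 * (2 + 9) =569195/169 = 3368.02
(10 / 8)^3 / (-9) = -125/576 = -0.22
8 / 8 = 1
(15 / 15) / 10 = 1/10 = 0.10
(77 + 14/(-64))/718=0.11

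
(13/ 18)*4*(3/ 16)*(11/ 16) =143/384 = 0.37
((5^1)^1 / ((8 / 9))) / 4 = 45/32 = 1.41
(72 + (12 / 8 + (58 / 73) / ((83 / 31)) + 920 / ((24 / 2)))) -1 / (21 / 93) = 146.03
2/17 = 0.12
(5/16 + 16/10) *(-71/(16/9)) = -97767/1280 = -76.38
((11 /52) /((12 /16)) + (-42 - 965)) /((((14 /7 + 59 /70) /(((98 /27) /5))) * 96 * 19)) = -6733433/47776716 = -0.14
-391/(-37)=391/37 = 10.57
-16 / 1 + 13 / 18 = -275/18 = -15.28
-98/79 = -1.24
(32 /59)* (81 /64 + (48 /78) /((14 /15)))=11211/10738 = 1.04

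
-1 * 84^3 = -592704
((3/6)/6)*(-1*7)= -7/12 = -0.58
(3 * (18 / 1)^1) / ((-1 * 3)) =-18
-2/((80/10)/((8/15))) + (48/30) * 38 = 182/3 = 60.67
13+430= 443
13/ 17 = 0.76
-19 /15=-1.27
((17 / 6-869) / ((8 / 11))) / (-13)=57167/624 = 91.61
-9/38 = -0.24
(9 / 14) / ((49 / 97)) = 873/686 = 1.27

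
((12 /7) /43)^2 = 144/90601 = 0.00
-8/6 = -4/3 = -1.33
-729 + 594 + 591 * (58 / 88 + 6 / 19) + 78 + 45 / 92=2497926/4807 = 519.64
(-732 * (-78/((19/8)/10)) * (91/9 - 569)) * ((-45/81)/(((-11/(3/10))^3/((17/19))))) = -650970528/480491 = -1354.80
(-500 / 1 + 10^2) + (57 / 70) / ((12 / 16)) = -13962/35 = -398.91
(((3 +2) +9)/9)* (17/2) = 119/9 = 13.22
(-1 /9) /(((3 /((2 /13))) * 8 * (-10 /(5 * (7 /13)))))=7/36504 = 0.00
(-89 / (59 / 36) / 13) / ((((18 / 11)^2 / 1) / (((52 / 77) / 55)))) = -0.02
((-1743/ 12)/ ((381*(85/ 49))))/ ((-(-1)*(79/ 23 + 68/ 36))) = -1964361/47584360 = -0.04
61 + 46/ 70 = 2158/35 = 61.66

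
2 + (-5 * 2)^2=102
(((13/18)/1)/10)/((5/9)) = 13/100 = 0.13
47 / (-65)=-47/65 = -0.72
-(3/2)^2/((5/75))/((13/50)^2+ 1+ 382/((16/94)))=-28125/1871098 = -0.02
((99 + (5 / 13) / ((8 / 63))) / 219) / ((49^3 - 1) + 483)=1179/298950184 = 0.00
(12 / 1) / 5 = 12/5 = 2.40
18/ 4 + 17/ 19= 5.39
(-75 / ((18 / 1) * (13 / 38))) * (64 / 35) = -6080/273 = -22.27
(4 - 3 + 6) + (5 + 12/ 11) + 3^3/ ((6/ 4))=342/11 = 31.09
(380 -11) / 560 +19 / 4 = 3029/560 = 5.41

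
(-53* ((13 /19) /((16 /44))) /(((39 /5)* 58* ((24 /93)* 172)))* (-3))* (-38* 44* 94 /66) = -4247155/119712 = -35.48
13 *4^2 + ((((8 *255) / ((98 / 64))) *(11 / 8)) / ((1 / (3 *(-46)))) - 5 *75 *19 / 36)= -148636631/588 = -252783.39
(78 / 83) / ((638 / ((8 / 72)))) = 13/79431 = 0.00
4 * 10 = 40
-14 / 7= -2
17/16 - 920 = -14703/16 = -918.94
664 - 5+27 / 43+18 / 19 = 660.58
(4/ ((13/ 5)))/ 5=4/13 = 0.31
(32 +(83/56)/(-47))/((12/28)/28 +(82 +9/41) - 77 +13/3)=72445401/21682886 = 3.34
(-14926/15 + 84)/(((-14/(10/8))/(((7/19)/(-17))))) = -6833/3876 = -1.76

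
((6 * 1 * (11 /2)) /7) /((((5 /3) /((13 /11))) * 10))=117/350 = 0.33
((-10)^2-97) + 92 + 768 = 863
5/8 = 0.62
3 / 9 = 1/3 = 0.33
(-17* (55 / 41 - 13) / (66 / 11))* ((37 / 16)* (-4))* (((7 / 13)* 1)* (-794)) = 417769849/3198 = 130634.72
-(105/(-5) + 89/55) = 19.38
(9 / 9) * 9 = 9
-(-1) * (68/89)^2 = 0.58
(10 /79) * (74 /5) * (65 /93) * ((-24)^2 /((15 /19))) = 2339584/2449 = 955.32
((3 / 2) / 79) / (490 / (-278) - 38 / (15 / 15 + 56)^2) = -71307/6663334 = -0.01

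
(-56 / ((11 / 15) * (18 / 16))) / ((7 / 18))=-1920/11 = -174.55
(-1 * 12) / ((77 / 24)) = -3.74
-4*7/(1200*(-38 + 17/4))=7/10125 = 0.00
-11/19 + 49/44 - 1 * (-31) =26363/836 = 31.53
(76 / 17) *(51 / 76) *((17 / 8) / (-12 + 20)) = 51/64 = 0.80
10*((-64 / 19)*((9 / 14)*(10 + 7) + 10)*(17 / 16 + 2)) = -41020/19 = -2158.95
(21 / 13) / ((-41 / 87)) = -1827/533 = -3.43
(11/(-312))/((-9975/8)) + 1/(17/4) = 1556287/6613425 = 0.24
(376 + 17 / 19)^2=51279921/361 = 142049.64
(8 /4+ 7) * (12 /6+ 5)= 63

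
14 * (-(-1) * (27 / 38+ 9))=135.95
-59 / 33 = -1.79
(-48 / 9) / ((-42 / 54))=48/7 = 6.86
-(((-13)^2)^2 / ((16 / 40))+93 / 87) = -4141407/58 = -71403.57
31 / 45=0.69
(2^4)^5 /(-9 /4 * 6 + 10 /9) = -18874368/223 = -84638.42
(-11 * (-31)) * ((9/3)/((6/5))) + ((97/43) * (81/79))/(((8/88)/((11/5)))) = 30860819/33970 = 908.47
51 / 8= 6.38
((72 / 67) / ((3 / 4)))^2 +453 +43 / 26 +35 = 57389075/116714 = 491.71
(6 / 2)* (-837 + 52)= -2355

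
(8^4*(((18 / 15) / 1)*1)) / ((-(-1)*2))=12288/5 = 2457.60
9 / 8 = 1.12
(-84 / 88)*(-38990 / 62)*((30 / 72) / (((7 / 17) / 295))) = 488837125/2728 = 179192.49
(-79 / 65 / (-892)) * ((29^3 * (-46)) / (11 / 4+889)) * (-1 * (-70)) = -42786716/356577 = -119.99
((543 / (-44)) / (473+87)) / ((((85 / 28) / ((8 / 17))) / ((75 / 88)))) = -1629/559504 = 0.00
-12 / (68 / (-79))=237/17 = 13.94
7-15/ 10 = 5.50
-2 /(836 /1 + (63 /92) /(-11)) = -2024/845969 = 0.00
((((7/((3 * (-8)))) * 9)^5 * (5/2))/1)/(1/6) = -61261515/32768 = -1869.55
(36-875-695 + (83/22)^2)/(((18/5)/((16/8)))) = -1225945/1452 = -844.31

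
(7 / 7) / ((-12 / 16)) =-4/3 = -1.33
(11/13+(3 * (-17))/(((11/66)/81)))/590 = -322207/7670 = -42.01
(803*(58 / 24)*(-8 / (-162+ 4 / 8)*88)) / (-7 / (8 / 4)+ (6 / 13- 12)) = -213122624/378879 = -562.51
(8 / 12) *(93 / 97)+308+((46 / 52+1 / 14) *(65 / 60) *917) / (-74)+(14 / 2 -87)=6196185/28712 = 215.80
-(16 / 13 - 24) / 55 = 296/715 = 0.41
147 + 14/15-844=-10441/15 = -696.07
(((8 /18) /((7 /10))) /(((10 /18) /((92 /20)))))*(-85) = -3128/7 = -446.86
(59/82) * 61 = 3599/82 = 43.89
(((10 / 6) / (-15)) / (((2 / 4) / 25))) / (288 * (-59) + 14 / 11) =275/841041 = 0.00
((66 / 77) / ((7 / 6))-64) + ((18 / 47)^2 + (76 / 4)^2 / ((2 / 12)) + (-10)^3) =119376982/108241 = 1102.88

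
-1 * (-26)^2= -676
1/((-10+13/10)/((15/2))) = -25/29 = -0.86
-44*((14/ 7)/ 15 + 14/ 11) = -928/15 = -61.87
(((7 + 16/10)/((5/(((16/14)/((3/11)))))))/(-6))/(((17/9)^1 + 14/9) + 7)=-946/8225 = -0.12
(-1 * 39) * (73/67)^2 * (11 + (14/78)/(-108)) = -246865925/484812 = -509.20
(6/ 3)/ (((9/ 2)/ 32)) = 128/9 = 14.22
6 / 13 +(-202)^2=530458/13 = 40804.46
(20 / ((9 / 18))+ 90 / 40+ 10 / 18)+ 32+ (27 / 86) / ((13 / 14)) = 1512191/20124 = 75.14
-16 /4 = -4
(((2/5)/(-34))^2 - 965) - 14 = -7073274/7225 = -979.00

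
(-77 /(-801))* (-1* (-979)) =847/9 = 94.11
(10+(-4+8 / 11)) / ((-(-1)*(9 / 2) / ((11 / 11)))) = 148/99 = 1.49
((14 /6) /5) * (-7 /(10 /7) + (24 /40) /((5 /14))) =-1127/750 = -1.50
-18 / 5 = -3.60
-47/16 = -2.94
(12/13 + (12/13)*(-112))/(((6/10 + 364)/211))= -59.30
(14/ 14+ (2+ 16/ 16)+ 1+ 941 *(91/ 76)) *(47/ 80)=4042517/6080 = 664.89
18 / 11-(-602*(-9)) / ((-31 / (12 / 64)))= 93861/2728 = 34.41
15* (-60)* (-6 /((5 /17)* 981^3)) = 680/34965783 = 0.00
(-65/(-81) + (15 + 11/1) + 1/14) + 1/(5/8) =161447/5670 = 28.47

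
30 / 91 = 0.33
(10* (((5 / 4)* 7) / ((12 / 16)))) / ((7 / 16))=800/3 = 266.67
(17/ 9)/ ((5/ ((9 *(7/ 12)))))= 119/60 = 1.98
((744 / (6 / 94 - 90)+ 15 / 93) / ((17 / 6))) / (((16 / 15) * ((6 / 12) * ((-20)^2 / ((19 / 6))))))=-20194587/475227520 = -0.04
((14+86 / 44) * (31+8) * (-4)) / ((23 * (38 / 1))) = -13689/4807 = -2.85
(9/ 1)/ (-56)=-0.16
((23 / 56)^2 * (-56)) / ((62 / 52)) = -6877/868 = -7.92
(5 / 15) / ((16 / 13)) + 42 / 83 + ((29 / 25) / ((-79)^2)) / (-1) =482781839/621603600 = 0.78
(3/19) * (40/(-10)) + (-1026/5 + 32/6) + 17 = -183.50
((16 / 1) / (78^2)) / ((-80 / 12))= -1/2535 = 0.00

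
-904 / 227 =-3.98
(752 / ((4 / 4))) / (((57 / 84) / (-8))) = -168448/19 = -8865.68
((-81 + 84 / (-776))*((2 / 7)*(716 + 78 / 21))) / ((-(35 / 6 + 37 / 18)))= 713456370/337463 = 2114.18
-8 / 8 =-1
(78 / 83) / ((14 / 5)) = 195/581 = 0.34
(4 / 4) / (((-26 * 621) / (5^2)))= -25/16146 = 0.00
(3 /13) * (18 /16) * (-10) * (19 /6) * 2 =-855/52 = -16.44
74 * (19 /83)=1406/83 = 16.94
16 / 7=2.29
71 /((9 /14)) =110.44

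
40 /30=4/3 = 1.33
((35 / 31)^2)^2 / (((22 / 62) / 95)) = 435.03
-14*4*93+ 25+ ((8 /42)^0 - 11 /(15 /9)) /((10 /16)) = -129799/25 = -5191.96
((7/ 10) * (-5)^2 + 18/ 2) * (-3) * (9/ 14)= -1431/28 = -51.11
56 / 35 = 8/5 = 1.60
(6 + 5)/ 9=11/9 = 1.22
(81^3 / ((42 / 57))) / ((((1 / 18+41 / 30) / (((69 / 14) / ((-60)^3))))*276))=-0.04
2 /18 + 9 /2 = 83/18 = 4.61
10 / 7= 1.43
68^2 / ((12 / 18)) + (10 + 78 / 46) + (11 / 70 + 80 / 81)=906198283/130410 = 6948.84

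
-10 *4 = -40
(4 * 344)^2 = 1893376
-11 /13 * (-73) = 803/13 = 61.77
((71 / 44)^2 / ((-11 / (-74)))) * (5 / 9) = 932585/95832 = 9.73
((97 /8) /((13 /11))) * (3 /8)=3201/832 = 3.85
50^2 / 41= 2500/41 = 60.98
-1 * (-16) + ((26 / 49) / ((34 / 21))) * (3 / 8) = 15349/952 = 16.12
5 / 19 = 0.26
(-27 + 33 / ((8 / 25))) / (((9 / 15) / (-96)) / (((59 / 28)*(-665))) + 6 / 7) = 119470575/1345207 = 88.81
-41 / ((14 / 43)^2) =-386.78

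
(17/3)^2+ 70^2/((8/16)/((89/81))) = 874801/81 = 10800.01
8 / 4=2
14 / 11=1.27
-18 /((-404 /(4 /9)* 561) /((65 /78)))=5/169983 = 0.00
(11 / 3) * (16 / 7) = 176/21 = 8.38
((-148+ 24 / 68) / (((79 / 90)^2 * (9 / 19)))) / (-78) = 7153500/1379261 = 5.19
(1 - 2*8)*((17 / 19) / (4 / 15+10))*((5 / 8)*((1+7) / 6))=-6375/5852 = -1.09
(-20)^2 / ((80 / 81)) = 405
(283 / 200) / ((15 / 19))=5377/3000 = 1.79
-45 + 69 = 24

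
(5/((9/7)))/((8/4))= 35/18 = 1.94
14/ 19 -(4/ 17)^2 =3742/5491 = 0.68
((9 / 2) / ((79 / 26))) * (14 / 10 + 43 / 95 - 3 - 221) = -2469168/7505 = -329.00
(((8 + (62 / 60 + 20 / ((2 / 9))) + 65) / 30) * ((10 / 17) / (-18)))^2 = 24216241/758451600 = 0.03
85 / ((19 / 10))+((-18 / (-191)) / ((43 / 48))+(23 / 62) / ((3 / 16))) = 679476986/14512371 = 46.82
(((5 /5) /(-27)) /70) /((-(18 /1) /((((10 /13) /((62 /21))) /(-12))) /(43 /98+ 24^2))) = -56491/153552672 = 0.00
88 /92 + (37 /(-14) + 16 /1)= 4609/322 = 14.31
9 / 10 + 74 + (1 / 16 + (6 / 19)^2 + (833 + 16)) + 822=50426277/28880 = 1746.06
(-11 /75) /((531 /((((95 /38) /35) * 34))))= -187/278775 = 0.00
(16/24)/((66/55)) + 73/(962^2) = 4627877/8328996 = 0.56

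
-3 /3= -1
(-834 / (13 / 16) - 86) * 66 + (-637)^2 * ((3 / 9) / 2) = -5794.29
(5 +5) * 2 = 20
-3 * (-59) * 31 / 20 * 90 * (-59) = -2913597/2 = -1456798.50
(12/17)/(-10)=-6/85 = -0.07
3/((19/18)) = 54/19 = 2.84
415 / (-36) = -415/36 = -11.53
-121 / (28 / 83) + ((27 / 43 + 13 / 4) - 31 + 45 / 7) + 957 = 24838/43 = 577.63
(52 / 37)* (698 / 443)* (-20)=-725920/16391 = -44.29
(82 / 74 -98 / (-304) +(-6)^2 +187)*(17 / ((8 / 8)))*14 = 150201443/2812 = 53414.45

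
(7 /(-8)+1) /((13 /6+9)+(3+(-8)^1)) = 3/148 = 0.02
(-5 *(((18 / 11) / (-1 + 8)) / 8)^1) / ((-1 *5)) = 0.03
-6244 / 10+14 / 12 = -623.23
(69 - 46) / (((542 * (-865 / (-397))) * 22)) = 9131/10314260 = 0.00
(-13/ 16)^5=-371293/1048576 = -0.35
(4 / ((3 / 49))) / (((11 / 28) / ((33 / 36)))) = 1372/9 = 152.44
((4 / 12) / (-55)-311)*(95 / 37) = -975004/1221 = -798.53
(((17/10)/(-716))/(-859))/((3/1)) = 17/18451320 = 0.00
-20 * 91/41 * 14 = -25480/41 = -621.46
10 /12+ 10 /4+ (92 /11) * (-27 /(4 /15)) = -27835/33 = -843.48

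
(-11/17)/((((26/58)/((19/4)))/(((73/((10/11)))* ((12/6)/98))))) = -4866983/433160 = -11.24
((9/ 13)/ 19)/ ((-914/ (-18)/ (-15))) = -1215/112879 = -0.01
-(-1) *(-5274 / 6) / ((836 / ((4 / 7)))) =-879/1463 = -0.60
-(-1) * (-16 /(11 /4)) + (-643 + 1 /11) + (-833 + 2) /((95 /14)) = -805894/1045 = -771.19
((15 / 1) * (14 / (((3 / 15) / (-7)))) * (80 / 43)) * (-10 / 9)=1960000/129 = 15193.80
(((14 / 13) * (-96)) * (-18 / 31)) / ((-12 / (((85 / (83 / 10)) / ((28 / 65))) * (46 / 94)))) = -58.20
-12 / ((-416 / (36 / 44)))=0.02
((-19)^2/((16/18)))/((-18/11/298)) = -591679/8 = -73959.88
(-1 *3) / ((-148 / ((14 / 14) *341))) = 1023/148 = 6.91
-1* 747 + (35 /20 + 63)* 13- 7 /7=375/4 = 93.75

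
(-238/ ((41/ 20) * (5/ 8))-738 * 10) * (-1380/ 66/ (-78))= -35672540/17589 = -2028.12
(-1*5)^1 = -5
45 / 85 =9/17 = 0.53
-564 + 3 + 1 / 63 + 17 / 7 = -5027/9 = -558.56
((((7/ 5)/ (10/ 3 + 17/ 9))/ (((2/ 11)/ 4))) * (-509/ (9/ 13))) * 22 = -22418396/235 = -95397.43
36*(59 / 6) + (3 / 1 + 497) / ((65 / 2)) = 4802/13 = 369.38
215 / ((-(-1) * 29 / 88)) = 18920/29 = 652.41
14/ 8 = 7/4 = 1.75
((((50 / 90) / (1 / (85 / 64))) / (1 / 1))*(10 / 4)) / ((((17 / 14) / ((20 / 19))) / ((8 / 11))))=4375/3762 = 1.16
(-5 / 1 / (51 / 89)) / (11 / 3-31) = 445/1394 = 0.32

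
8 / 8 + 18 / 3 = 7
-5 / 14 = -0.36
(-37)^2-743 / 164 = 223773/164 = 1364.47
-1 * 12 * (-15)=180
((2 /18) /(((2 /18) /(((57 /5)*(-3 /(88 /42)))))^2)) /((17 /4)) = 564.21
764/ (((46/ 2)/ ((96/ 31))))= 102.87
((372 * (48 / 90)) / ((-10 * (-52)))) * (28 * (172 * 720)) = 85994496/65 = 1322992.25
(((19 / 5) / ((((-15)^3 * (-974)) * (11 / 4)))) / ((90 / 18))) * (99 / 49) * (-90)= -228/14914375 = 0.00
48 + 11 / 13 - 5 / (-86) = 48.90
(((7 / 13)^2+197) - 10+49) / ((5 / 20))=159732/169 = 945.16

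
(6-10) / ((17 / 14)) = -3.29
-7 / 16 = -0.44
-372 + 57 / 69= -8537/23 = -371.17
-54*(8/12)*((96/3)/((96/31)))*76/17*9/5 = -254448/85 = -2993.51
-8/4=-2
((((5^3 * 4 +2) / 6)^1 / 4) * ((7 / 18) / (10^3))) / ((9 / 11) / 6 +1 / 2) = 2761/216000 = 0.01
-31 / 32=-0.97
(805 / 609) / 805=1/609 = 0.00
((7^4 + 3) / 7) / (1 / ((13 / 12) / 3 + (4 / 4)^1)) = 467.44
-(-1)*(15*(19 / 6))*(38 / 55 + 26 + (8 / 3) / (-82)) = 1713268/1353 = 1266.27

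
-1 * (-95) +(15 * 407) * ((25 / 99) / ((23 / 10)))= 52805/69 = 765.29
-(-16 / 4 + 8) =-4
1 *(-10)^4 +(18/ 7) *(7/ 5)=50018/5 = 10003.60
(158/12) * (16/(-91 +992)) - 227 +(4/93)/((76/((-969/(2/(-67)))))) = -208.40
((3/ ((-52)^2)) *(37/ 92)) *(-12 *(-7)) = 0.04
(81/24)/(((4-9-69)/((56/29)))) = -189/2146 = -0.09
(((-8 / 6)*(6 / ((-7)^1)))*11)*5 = 440/7 = 62.86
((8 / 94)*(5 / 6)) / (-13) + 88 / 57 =53578/34827 = 1.54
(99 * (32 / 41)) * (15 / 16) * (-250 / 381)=-247500/5207 = -47.53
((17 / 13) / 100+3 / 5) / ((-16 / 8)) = -797/2600 = -0.31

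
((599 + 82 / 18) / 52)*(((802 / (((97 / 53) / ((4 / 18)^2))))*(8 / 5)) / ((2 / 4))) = 38085376/47385 = 803.74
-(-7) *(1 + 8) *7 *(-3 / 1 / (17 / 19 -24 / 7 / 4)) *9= -1583631/5 = -316726.20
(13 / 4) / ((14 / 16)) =26/7 = 3.71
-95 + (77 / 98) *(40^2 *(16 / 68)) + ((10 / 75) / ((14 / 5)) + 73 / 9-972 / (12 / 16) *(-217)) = 281440.96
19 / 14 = 1.36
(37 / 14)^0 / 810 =1/810 = 0.00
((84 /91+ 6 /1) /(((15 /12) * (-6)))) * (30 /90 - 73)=67.08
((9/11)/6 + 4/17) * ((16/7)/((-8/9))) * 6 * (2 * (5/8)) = -18765/2618 = -7.17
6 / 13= 0.46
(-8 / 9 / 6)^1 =-4/27 = -0.15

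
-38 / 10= -19/5 = -3.80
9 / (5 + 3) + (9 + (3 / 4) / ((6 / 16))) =97/8 = 12.12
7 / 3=2.33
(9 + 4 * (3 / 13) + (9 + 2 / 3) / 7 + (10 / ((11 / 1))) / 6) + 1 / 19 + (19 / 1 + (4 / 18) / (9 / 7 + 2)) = 120374911/3936933 = 30.58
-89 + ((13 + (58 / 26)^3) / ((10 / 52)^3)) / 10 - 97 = 3822/25 = 152.88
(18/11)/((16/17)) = 153/88 = 1.74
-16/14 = -8/7 = -1.14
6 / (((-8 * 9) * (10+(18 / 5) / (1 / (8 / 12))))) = -5/744 = -0.01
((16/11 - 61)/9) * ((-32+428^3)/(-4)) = 389043800/3 = 129681266.67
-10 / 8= -5/4 = -1.25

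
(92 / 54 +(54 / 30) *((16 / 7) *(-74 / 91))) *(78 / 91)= -282404/200655 = -1.41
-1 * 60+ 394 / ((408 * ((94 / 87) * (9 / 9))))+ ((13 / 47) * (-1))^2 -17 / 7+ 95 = 70537137/2102968 = 33.54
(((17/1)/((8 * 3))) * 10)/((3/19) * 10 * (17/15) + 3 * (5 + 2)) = 1615/5196 = 0.31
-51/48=-17/16 = -1.06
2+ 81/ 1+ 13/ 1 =96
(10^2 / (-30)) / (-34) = 5/51 = 0.10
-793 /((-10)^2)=-793/100 = -7.93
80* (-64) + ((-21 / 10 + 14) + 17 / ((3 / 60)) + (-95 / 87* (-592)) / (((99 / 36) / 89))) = 154583683/9570 = 16152.94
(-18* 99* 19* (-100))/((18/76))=14295600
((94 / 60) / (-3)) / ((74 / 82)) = -1927/3330 = -0.58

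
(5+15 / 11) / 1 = 70/11 = 6.36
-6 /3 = -2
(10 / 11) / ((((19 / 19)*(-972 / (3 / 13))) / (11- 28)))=85/23166 = 0.00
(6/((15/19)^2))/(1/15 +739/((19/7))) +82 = 15917729/194035 = 82.04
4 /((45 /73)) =292/45 = 6.49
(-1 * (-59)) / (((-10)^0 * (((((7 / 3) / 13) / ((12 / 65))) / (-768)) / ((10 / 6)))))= -77677.71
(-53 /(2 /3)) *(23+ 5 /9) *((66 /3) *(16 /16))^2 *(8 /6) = -10876448/9 = -1208494.22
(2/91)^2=4/8281 = 0.00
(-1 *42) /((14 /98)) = -294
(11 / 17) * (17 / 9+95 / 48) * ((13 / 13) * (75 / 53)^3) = 287203125/40494544 = 7.09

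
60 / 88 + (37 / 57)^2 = 78853/71478 = 1.10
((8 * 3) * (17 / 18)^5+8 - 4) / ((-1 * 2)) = -1734785/157464 = -11.02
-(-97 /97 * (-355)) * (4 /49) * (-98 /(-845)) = -568/169 = -3.36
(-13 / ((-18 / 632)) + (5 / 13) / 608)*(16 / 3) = 32469677/13338 = 2434.37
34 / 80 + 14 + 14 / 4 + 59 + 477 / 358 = 560323/7160 = 78.26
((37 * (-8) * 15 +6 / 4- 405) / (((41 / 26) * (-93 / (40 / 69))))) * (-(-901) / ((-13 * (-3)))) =442.32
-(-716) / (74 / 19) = 6802/37 = 183.84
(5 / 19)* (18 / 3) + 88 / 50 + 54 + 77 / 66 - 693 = -1808309/2850 = -634.49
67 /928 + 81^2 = 6088675/928 = 6561.07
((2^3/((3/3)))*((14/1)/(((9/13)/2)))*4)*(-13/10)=-75712/45 = -1682.49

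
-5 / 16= -0.31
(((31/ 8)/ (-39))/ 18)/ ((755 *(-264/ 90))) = 31/12437568 = 0.00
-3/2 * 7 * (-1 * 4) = 42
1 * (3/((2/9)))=27/2 = 13.50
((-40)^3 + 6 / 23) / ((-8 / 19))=13983943/92 = 151999.38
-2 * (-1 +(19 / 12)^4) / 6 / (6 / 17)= -1862945/373248 = -4.99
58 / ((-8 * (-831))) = 29/3324 = 0.01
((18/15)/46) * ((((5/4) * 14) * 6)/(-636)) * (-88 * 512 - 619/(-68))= 64326969/331568 = 194.01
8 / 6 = 4/3 = 1.33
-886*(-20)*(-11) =-194920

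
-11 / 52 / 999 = -11/51948 = 0.00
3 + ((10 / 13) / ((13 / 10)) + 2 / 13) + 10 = 2323/169 = 13.75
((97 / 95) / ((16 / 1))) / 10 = 97/15200 = 0.01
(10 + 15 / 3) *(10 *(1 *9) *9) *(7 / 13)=85050/13 = 6542.31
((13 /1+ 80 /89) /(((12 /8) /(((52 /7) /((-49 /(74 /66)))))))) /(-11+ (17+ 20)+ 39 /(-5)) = -1830760/21155211 = -0.09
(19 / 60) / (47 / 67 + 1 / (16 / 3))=5092/14295 = 0.36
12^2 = 144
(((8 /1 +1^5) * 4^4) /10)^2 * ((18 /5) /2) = 95551.49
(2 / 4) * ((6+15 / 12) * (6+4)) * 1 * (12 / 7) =435/7 = 62.14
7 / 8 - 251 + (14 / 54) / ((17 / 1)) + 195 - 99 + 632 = 1754813/3672 = 477.89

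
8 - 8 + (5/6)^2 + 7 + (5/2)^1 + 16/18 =133/12 = 11.08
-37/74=-1/2 = -0.50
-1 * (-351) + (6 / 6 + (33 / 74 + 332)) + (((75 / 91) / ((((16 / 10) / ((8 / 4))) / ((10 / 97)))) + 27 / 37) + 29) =233283749/326599 = 714.28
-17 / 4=-4.25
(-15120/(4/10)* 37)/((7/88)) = -17582400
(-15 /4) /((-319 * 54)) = 5/22968 = 0.00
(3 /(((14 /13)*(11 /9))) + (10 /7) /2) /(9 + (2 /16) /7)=1844/5555 = 0.33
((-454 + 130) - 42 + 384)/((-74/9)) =-81/37 = -2.19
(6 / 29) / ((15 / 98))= 196/145 = 1.35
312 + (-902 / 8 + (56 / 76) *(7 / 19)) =288109/1444 = 199.52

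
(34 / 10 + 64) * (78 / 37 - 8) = -73466/185 = -397.11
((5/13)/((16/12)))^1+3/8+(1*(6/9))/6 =725/936 = 0.77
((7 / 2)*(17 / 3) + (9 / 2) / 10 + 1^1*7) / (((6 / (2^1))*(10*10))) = 1637/18000 = 0.09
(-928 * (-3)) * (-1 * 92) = -256128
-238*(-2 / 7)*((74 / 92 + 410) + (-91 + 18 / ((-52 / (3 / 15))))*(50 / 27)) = 132935818/8073 = 16466.72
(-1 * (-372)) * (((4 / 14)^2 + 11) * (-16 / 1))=-3231936/49 = -65957.88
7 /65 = 0.11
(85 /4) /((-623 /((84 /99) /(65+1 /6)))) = -10/22517 = 0.00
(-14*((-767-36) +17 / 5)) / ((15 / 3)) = 55972/25 = 2238.88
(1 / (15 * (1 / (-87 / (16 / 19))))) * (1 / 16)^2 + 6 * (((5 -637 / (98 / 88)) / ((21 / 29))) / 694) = -48298717/7106560 = -6.80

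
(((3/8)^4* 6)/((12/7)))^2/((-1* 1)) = -321489/67108864 = 0.00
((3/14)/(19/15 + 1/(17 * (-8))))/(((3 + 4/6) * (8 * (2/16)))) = 0.05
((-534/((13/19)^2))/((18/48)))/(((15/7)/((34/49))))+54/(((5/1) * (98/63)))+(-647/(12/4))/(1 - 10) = -954.06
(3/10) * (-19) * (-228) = 1299.60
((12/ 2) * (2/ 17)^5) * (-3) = -576/1419857 = 0.00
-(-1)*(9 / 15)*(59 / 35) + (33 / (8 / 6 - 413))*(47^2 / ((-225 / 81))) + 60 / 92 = 325152819/4970875 = 65.41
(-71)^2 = 5041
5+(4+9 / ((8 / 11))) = 171/8 = 21.38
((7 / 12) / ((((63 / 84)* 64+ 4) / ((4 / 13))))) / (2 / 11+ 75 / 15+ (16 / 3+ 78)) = 77/1974596 = 0.00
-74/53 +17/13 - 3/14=-2921/9646 = -0.30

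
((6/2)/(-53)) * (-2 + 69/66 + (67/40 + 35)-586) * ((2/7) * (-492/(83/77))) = -89343387/21995 = -4061.99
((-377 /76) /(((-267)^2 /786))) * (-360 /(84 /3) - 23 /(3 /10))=46423780/9481437 = 4.90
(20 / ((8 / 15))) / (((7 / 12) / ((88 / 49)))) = 39600/343 = 115.45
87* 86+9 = 7491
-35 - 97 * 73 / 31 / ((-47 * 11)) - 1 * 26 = -970566/16027 = -60.56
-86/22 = -3.91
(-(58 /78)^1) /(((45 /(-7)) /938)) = 190414/1755 = 108.50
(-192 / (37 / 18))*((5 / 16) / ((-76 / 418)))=160.54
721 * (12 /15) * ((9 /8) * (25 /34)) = 32445/68 = 477.13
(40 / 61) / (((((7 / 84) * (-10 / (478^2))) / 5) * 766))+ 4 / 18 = -246715994/210267 = -1173.35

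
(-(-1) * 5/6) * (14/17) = 35/51 = 0.69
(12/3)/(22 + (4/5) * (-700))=-2/269 = -0.01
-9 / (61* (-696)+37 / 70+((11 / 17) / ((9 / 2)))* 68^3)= -5670/1736893 = 0.00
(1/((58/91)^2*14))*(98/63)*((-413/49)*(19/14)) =-189449/60552 = -3.13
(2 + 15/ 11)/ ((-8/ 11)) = -37/8 = -4.62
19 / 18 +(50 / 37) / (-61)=41983/40626 = 1.03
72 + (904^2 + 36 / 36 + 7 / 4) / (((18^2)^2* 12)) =122021977/1679616 = 72.65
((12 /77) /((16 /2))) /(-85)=-3/13090 = 0.00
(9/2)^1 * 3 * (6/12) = 27/4 = 6.75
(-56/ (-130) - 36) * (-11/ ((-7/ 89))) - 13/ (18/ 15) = -13610263/2730 = -4985.44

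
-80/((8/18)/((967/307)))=-566.97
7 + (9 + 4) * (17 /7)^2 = 4100/49 = 83.67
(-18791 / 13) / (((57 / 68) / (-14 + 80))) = -1479544/13 = -113811.08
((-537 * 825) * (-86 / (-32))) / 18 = -2116675/32 = -66146.09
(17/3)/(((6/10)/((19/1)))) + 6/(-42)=11296/63 = 179.30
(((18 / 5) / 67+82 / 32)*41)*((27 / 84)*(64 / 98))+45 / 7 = 6651837/229810 = 28.94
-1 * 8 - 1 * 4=-12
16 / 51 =0.31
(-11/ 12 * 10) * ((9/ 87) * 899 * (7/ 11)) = -1085/2 = -542.50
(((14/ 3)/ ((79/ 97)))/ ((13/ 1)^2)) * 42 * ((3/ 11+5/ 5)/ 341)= 266168/50079601 = 0.01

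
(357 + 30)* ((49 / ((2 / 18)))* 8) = 1365336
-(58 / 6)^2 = -841/9 = -93.44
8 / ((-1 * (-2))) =4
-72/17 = -4.24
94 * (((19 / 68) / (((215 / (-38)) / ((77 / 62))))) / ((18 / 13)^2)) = -220791571/73421640 = -3.01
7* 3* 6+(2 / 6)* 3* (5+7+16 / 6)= 422/3 = 140.67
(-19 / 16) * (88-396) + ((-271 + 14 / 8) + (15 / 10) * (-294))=-689/2 = -344.50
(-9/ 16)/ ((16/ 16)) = -9/16 = -0.56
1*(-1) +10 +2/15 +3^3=542/15 = 36.13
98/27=3.63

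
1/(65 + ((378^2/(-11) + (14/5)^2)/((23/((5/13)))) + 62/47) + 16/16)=-0.01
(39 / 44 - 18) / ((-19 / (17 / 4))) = 12801/3344 = 3.83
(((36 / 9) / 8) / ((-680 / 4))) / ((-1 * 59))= 1/20060 = 0.00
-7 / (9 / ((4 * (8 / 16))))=-14/9 = -1.56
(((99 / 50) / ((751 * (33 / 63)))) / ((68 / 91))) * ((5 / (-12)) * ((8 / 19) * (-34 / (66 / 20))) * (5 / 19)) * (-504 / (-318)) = 802620/158057713 = 0.01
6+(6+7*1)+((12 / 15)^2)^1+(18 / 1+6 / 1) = 1091/25 = 43.64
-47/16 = -2.94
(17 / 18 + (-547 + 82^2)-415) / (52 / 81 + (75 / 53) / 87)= 204991227/23414 = 8755.07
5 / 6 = 0.83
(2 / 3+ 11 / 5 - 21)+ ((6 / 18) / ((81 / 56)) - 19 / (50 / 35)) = -75823/2430 = -31.20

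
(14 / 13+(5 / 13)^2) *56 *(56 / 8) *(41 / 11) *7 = 23288328/1859 = 12527.34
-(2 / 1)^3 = -8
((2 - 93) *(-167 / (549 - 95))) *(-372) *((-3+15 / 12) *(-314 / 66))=-517746593/4994 = -103673.73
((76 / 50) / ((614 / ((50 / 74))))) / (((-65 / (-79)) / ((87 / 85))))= 130587/62758475 = 0.00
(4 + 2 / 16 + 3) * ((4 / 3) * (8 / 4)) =19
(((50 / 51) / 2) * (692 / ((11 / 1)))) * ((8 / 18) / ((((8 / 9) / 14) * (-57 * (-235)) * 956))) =6055/359197641 = 0.00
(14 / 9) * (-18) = -28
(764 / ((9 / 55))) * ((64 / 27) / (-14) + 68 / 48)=9906215/1701 = 5823.76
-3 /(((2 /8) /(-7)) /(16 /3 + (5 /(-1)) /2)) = 238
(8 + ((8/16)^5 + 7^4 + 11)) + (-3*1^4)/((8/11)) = 77309/32 = 2415.91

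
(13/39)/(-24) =-1/72 = -0.01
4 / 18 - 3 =-25/9 = -2.78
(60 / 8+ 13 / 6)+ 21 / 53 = 1600/159 = 10.06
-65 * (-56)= 3640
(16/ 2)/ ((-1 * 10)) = -4/5 = -0.80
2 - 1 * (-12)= 14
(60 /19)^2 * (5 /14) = 9000/2527 = 3.56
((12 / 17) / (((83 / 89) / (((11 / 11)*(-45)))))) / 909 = -5340/142511 = -0.04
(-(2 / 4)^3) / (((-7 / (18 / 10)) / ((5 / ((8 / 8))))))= 9/56 = 0.16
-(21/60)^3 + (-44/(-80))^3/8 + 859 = 54974587/64000 = 858.98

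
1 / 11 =0.09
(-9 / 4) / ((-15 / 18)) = 27/10 = 2.70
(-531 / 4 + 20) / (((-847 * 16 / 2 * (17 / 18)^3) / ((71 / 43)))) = 2122119/65067772 = 0.03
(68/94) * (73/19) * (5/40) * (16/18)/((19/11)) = 27302/152703 = 0.18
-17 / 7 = -2.43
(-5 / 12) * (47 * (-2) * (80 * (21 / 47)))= 1400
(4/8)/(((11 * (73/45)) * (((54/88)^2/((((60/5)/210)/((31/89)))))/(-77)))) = -172304/183303 = -0.94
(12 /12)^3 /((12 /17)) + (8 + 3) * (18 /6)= 413/12 = 34.42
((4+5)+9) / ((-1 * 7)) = -18/7 = -2.57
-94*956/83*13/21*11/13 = -988504/1743 = -567.13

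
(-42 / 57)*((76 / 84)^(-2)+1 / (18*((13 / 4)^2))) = -9431086/10432539 = -0.90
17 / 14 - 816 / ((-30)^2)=323/1050 = 0.31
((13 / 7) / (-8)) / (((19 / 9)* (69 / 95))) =-195/1288 = -0.15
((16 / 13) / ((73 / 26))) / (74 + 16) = 16/3285 = 0.00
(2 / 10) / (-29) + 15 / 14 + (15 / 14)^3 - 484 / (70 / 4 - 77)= 70540947/6763960 = 10.43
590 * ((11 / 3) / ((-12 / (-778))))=1262305/9 = 140256.11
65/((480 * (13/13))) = 13/96 = 0.14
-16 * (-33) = 528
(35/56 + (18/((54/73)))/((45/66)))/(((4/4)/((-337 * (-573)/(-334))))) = -841469791/40080 = -20994.76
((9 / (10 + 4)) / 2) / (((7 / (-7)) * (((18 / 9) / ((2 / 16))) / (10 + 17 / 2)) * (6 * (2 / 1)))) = -111/3584 = -0.03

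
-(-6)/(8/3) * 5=45/4 = 11.25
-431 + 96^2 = 8785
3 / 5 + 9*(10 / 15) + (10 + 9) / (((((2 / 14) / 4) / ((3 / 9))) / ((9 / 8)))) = 2061/10 = 206.10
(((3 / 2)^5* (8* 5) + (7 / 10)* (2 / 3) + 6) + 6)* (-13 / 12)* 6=-246649/120 = -2055.41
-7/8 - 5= -47/8 = -5.88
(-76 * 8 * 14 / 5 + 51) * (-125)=206425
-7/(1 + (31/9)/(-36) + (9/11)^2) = -274428/61697 = -4.45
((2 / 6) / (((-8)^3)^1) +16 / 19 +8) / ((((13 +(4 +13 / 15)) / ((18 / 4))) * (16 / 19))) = 11611305/4390912 = 2.64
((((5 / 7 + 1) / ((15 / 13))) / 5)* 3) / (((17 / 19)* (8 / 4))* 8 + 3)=2964/57575 = 0.05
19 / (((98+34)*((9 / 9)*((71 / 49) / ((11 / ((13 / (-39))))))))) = -931/284 = -3.28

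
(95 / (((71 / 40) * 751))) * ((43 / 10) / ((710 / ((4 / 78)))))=3268/147645849 = 0.00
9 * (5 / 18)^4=625/11664 = 0.05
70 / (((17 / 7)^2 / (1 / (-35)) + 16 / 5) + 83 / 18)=-44100/125129 = -0.35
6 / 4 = 3/2 = 1.50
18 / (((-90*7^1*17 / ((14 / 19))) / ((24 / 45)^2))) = -128/363375 = 0.00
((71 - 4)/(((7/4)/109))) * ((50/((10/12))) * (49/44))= 3067260/11 = 278841.82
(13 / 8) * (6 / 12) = 13/16 = 0.81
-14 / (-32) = 7/16 = 0.44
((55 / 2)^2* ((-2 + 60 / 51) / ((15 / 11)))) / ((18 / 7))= -326095/1836 = -177.61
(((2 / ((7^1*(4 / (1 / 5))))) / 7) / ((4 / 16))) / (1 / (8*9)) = 144/245 = 0.59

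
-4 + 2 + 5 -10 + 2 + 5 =0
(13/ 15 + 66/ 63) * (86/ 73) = 5762/2555 = 2.26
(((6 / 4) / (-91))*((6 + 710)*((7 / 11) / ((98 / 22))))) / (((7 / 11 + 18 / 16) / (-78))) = 567072/7595 = 74.66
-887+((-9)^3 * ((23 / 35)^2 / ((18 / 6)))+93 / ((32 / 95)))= -28061029/39200 = -715.84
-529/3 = -176.33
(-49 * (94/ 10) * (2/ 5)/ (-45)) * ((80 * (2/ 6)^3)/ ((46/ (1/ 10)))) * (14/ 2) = 128968/698625 = 0.18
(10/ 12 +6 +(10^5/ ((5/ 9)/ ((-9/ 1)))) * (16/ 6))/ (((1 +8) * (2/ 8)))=-51839918/27 = -1919996.96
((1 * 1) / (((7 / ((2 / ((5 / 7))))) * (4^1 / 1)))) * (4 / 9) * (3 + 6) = 2/5 = 0.40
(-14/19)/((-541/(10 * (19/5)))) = 0.05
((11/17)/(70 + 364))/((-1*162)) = -11/1195236 = 0.00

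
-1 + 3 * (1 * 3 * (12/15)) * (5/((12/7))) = 20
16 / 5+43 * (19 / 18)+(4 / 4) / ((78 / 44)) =57509/1170 = 49.15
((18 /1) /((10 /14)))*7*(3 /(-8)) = -1323/20 = -66.15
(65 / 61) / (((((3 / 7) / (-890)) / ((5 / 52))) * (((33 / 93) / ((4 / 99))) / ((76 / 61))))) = -366947000/12156507 = -30.19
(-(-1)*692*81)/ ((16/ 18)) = 126117/2 = 63058.50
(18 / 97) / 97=18/9409 = 0.00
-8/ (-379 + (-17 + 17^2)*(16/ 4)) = -8/709 = -0.01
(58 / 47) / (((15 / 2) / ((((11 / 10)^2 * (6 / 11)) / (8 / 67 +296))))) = 21373/58280000 = 0.00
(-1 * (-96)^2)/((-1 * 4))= 2304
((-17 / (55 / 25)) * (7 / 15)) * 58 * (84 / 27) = -193256/297 = -650.69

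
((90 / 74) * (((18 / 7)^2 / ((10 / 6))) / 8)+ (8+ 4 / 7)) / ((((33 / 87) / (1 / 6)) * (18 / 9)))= 321581/159544 = 2.02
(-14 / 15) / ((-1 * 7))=2/15 = 0.13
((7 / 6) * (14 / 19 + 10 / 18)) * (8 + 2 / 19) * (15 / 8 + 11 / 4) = 4407403/77976 = 56.52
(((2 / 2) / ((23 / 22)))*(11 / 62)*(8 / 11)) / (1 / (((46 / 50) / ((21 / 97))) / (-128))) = -1067/260400 = 0.00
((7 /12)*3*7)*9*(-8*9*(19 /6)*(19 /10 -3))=27650.70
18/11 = 1.64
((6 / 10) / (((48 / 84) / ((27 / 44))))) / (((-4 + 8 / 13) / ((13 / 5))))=-95823/193600 = -0.49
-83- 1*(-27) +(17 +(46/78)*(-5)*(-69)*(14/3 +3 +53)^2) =6739109/9 = 748789.89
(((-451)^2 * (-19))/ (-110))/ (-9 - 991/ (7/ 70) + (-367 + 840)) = -351329/94460 = -3.72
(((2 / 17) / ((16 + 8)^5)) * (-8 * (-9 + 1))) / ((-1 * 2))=-1/2115072 = 0.00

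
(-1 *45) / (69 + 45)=-15/38 = -0.39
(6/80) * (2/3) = 1/20 = 0.05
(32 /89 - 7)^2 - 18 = 26.10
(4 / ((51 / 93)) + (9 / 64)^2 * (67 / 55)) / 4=28026979/15319040 = 1.83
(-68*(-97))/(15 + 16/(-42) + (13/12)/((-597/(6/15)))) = 826940520/1832699 = 451.21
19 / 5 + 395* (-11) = -21706/5 = -4341.20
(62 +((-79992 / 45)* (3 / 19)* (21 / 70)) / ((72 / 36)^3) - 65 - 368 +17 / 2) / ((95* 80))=-177187/3610000 = -0.05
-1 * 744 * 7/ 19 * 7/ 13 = -36456/247 = -147.60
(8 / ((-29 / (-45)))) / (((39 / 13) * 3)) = 40/29 = 1.38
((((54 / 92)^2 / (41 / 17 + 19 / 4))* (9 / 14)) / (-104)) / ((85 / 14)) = -6561/133963960 = 0.00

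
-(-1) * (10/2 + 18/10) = 34/5 = 6.80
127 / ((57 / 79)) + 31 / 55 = 553582/3135 = 176.58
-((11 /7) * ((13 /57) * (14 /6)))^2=-20449/29241 = -0.70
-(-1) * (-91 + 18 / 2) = -82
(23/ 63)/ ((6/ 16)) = 184/189 = 0.97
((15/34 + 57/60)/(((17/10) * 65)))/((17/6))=1419/319345 = 0.00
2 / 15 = 0.13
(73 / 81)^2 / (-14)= -0.06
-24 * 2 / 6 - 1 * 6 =-14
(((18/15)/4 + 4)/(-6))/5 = -43/300 = -0.14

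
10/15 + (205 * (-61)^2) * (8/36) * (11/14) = 8390897/63 = 133188.84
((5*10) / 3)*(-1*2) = -100/3 = -33.33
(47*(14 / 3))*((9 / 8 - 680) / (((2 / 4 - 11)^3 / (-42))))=-1021028/189 = -5402.26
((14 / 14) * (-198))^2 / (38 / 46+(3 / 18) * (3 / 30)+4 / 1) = 54101520/6683 = 8095.39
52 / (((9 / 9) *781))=52/781 = 0.07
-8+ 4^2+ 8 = 16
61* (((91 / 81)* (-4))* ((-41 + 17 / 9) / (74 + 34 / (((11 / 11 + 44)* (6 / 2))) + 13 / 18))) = 78158080/546561 = 143.00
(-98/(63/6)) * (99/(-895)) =924/895 = 1.03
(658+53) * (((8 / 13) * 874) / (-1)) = -4971312/13 = -382408.62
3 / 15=1/5 = 0.20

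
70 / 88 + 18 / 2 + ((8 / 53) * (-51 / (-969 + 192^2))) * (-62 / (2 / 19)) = 276841071/27902380 = 9.92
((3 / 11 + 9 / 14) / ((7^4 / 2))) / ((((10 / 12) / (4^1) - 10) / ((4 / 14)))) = -144/6470695 = 0.00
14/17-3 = -37/17 = -2.18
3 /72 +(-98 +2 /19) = -44621/456 = -97.85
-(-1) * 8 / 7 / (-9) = -8/63 = -0.13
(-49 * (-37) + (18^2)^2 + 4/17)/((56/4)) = 1815417/238 = 7627.80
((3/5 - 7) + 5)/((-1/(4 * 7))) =196/5 = 39.20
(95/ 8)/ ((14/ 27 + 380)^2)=69255/844440608 = 0.00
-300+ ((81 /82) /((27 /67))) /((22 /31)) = -534969/1804 = -296.55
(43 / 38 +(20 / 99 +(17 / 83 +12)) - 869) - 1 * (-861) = 1729349/312246 = 5.54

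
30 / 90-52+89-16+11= 32.33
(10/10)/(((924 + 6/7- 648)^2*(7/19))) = 7/197676 = 0.00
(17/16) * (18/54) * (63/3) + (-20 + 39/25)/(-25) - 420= -4118249/10000 = -411.82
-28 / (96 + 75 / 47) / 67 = -1316/307329 = 0.00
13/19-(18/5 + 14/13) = -4931/1235 = -3.99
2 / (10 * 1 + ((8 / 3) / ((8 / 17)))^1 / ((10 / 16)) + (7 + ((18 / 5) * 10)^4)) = 30/25194631 = 0.00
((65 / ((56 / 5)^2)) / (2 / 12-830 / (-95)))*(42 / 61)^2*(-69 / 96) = -3834675/193372928 = -0.02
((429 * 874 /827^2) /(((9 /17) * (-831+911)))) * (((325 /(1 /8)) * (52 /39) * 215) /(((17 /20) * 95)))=735420400/6155361 = 119.48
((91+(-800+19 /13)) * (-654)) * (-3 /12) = -115682.54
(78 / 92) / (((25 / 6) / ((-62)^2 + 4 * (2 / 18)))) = 17992/23 = 782.26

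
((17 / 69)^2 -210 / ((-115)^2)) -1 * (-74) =74.04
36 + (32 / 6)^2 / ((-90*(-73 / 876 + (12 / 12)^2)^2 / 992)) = -337.12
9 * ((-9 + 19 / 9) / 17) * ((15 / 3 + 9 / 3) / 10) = -248/85 = -2.92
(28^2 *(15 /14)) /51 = 280/17 = 16.47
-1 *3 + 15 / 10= -3/2 = -1.50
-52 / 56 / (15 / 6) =-13/35 = -0.37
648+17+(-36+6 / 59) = 37117/59 = 629.10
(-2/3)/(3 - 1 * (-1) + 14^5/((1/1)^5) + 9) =-2/1613511 = 0.00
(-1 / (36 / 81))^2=81/16 = 5.06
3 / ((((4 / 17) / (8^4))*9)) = 17408/3 = 5802.67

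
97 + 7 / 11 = 1074/11 = 97.64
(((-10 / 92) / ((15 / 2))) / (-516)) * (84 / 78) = 7/231426 = 0.00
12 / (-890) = -6/445 = -0.01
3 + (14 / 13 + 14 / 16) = 515/104 = 4.95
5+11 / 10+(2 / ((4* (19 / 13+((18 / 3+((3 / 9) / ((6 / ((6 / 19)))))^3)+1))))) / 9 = 621991664/101856215 = 6.11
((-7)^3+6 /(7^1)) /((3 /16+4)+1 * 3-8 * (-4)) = -38320/4389 = -8.73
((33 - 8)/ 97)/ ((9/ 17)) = 425/873 = 0.49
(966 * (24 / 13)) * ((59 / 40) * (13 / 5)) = 6839.28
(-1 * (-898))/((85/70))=739.53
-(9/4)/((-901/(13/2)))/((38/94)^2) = 258453/2602088 = 0.10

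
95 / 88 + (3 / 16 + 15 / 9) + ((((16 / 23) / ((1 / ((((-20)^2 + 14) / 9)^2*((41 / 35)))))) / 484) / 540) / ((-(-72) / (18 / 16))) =3354671/1143450 = 2.93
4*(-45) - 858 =-1038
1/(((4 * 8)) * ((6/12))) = 1/16 = 0.06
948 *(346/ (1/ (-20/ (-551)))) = 6560160/551 = 11905.92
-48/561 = -16/187 = -0.09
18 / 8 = 9/4 = 2.25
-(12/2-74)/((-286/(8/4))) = -68/143 = -0.48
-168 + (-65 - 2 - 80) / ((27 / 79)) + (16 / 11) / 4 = -59177/99 = -597.75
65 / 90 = 13/18 = 0.72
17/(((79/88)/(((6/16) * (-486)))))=-272646/79 = -3451.22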